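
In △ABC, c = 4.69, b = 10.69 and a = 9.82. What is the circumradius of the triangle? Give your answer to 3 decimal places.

R ≈ 5.350

By the law of cosines, cos A = (b² + c² − a²) / (2·b·c) ≈ 0.39732, so ∠A ≈ 1.162 rad.
Circumradius = a/(2 sin A) ≈ 5.3504.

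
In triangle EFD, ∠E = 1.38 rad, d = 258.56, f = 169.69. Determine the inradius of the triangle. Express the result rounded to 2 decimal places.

By the law of cosines, e² = f² + d² − 2·f·d·cos E = 79007, so e ≈ 281.08.
Area = ½·f·d·sin E ≈ 21539.
Semiperimeter s = (281.08+169.69+258.56)/2 = 354.67.
Inradius = area/s = 21539/354.67 ≈ 60.732.

60.73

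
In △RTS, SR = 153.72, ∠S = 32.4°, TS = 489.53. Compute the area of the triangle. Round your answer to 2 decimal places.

Area = ½·TS·SR·sin S ≈ 20161.

area ≈ 20160.63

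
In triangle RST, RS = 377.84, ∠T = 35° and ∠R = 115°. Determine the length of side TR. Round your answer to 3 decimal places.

329.372

The third angle is ∠S = 180° − ∠T − ∠R = 30.00°.
Law of sines: TR = RS·sin S/sin T ≈ 329.37.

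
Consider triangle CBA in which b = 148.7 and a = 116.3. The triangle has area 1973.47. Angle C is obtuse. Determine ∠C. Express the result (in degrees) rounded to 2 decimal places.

166.81

From area = ½·b·a·sin C, we get sin C = 2·area/(b·a) ≈ 0.22823.
Taking the obtuse solution, ∠C ≈ 166.81°.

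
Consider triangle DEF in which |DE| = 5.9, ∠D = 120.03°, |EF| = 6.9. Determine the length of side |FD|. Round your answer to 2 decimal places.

1.69

Law of sines: sin F = |DE|·sin D/|EF| ≈ 0.74029.
Since |EF| ≥ |DE|, only the acute value applies: ∠F ≈ 47.76°.
Then ∠E = 180° − ∠D − ∠F ≈ 12.21°.
Law of sines gives |FD| = |EF|·sin E/sin D ≈ 1.6861.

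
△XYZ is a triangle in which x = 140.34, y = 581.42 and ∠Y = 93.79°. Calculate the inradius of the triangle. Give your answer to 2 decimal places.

Law of sines: sin X = x·sin Y/y ≈ 0.24085.
Since y ≥ x, only the acute value applies: ∠X ≈ 13.94°.
Then ∠Z = 180° − ∠Y − ∠X ≈ 72.27°.
Law of sines gives z = y·sin Z/sin Y ≈ 555.03.
Area = ½·y·x·sin Z ≈ 38861.
Semiperimeter s = (140.34+581.42+555.03)/2 = 638.39.
Inradius = area/s = 38861/638.39 ≈ 60.873.

60.87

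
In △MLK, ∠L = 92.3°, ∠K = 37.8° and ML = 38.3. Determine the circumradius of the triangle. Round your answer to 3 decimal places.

31.245

The third angle is ∠M = 180° − ∠L − ∠K = 49.90°.
Law of sines: LK = ML·sin M/sin K ≈ 47.799.
Law of sines: KM = ML·sin L/sin K ≈ 62.439.
Circumradius = ML/(2 sin K) ≈ 31.245.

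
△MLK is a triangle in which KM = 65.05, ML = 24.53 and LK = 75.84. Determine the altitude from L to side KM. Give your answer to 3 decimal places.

h_L ≈ 23.492

Semiperimeter s = (75.84 + 65.05 + 24.53)/2 = 82.71.
Heron's formula: area = √(82.71·6.87·17.66·58.18) ≈ 764.08.
The altitude from L has length 2·area/KM ≈ 23.492.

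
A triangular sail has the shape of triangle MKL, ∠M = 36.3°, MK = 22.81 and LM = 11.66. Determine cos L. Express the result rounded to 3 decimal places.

By the law of cosines, KL² = LM² + MK² − 2·LM·MK·cos M = 227.55, so KL ≈ 15.085.
Law of cosines again: cos L = (KL² + LM² − MK²)/(2·KL·LM) ≈ -0.44569, so ∠L ≈ 116.47°.

cos L ≈ -0.446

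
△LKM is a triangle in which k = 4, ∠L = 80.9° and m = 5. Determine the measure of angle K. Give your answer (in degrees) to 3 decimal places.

∠K ≈ 42.125°

By the law of cosines, l² = k² + m² − 2·k·m·cos L = 34.674, so l ≈ 5.8884.
Law of cosines again: cos K = (m² + l² − k²)/(2·m·l) ≈ 0.74169, so ∠K ≈ 42.12°.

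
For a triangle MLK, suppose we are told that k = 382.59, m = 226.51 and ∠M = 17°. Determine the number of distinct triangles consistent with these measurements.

k·sin M = 382.59·sin(17°) ≈ 111.9.
Since k sin M < m < k (111.9 < 226.51 < 382.59), two triangles exist.

2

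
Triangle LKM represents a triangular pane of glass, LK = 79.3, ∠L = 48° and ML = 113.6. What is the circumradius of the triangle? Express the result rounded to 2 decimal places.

56.84

By the law of cosines, KM² = ML² + LK² − 2·ML·LK·cos L = 7137.8, so KM ≈ 84.485.
Area = ½·ML·LK·sin L ≈ 3347.3.
Circumradius = KM/(2 sin L) ≈ 56.843.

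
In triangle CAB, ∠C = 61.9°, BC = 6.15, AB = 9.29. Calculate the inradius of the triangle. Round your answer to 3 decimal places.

Law of sines: sin A = BC·sin C/AB ≈ 0.58397.
Since AB ≥ BC, only the acute value applies: ∠A ≈ 35.73°.
Then ∠B = 180° − ∠C − ∠A ≈ 82.37°.
Law of sines gives CA = AB·sin B/sin C ≈ 10.438.
Area = ½·AB·BC·sin B ≈ 28.314.
Semiperimeter s = (9.29+6.15+10.438)/2 = 12.939.
Inradius = area/s = 28.314/12.939 ≈ 2.1882.

r ≈ 2.188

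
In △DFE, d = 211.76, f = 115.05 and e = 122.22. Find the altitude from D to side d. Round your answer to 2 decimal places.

Semiperimeter s = (211.76 + 115.05 + 122.22)/2 = 224.51.
Heron's formula: area = √(224.51·12.755·109.46·102.29) ≈ 5662.8.
The altitude from D has length 2·area/d ≈ 53.483.

h_D ≈ 53.48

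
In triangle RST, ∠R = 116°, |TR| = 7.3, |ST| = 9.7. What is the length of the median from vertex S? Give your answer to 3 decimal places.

m_S ≈ 6.442

Law of sines: sin S = |TR|·sin R/|ST| ≈ 0.67641.
Since |ST| ≥ |TR|, only the acute value applies: ∠S ≈ 42.56°.
Then ∠T = 180° − ∠R − ∠S ≈ 21.44°.
Law of sines gives |RS| = |ST|·sin T/sin R ≈ 3.9442.
Median from S: ½√(2·|RS|² + 2·|ST|² − |TR|²) ≈ 6.4421.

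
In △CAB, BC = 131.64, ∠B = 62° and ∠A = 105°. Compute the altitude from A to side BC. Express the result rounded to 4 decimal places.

The third angle is ∠C = 180° − ∠A − ∠B = 13.00°.
Law of sines: AB = BC·sin C/sin A ≈ 30.657.
Law of sines: CA = BC·sin B/sin A ≈ 120.33.
Area = ½·BC·AB·sin B ≈ 1781.7.
The altitude from A has length 2·area/BC ≈ 27.069.

h_A ≈ 27.0687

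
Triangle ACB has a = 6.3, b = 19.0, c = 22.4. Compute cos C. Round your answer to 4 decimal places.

cos C ≈ -0.4222

By the law of cosines, cos C = (b² + a² − c²) / (2·b·a) ≈ -0.42218, so ∠C ≈ 114.97°.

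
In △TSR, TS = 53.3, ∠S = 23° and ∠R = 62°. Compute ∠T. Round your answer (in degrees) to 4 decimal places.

∠T ≈ 95.0000°

The third angle is ∠T = 180° − ∠S − ∠R = 95.00°.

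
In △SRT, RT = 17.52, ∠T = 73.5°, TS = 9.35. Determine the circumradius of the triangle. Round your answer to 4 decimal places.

9.0521

By the law of cosines, SR² = RT² + TS² − 2·RT·TS·cos T = 301.32, so SR ≈ 17.359.
Area = ½·RT·TS·sin T ≈ 78.533.
Circumradius = SR/(2 sin T) ≈ 9.0521.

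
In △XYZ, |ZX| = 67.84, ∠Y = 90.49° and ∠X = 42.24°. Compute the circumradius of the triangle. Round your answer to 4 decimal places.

R ≈ 33.9212

The third angle is ∠Z = 180° − ∠X − ∠Y = 47.27°.
Law of sines: |YZ| = |ZX|·sin X/sin Y ≈ 45.606.
Law of sines: |XY| = |ZX|·sin Z/sin Y ≈ 49.834.
Circumradius = |ZX|/(2 sin Y) ≈ 33.921.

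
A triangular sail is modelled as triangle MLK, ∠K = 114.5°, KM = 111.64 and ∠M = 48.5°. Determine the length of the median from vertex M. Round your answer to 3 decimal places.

The third angle is ∠L = 180° − ∠K − ∠M = 17.00°.
Law of sines: LK = KM·sin M/sin L ≈ 285.98.
Law of sines: ML = KM·sin K/sin L ≈ 347.46.
Median from M: ½√(2·KM² + 2·ML² − LK²) ≈ 214.83.

m_M ≈ 214.826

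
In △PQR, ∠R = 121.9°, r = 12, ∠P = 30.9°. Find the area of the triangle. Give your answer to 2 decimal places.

area ≈ 19.91

The third angle is ∠Q = 180° − ∠R − ∠P = 27.20°.
Law of sines: p = r·sin P/sin R ≈ 7.2588.
Law of sines: q = r·sin Q/sin R ≈ 6.461.
Area = ½·r·p·sin Q ≈ 19.908.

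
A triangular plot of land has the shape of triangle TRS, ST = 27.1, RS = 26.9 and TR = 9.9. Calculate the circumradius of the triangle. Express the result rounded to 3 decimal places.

13.735

By the law of cosines, cos T = (ST² + TR² − RS²) / (2·ST·TR) ≈ 0.20278, so ∠T ≈ 78.30°.
Circumradius = RS/(2 sin T) ≈ 13.735.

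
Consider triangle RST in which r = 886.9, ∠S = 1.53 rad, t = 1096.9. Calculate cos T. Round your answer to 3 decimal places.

By the law of cosines, s² = t² + r² − 2·t·r·cos S = 1.9104e+06, so s ≈ 1382.2.
Law of cosines again: cos T = (r² + s² − t²)/(2·r·s) ≈ 0.60930, so ∠T ≈ 0.916 rad.

cos T ≈ 0.609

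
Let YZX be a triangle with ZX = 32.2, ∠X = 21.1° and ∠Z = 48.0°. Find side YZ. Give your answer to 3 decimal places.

12.408

The third angle is ∠Y = 180° − ∠Z − ∠X = 110.90°.
Law of sines: YZ = ZX·sin X/sin Y ≈ 12.408.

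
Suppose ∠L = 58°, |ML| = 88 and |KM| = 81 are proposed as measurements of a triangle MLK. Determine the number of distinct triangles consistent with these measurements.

2

|ML|·sin L = 88·sin(58°) ≈ 74.63.
Since |ML| sin L < |KM| < |ML| (74.63 < 81 < 88), two triangles exist.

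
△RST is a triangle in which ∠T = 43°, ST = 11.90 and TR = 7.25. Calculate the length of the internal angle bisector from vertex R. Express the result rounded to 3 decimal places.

By the law of cosines, RS² = ST² + TR² − 2·ST·TR·cos T = 67.977, so RS ≈ 8.2448.
Law of cosines again: cos R = (TR² + RS² − ST²)/(2·TR·RS) ≈ -0.17624, so ∠R ≈ 100.15°.
The bisector from R has length 2·TR·RS·cos(∠R/2)/(TR+RS) ≈ 4.9516.

t_R ≈ 4.952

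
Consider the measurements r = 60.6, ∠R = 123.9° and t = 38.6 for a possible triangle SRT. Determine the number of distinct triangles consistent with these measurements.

t·sin R = 38.6·sin(123.9°) ≈ 32.04.
Since ∠R is not acute, a triangle exists only if r > t; here r > t, so there is exactly one triangle.

1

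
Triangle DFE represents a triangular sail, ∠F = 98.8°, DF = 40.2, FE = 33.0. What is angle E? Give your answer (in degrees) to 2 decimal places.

By the law of cosines, ED² = DF² + FE² − 2·DF·FE·cos F = 3110.9, so ED ≈ 55.776.
Law of cosines again: cos E = (FE² + ED² − DF²)/(2·FE·ED) ≈ 0.70192, so ∠E ≈ 45.42°.

∠E ≈ 45.42°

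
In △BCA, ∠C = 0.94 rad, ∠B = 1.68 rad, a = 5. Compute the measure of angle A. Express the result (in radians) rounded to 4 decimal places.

The third angle is ∠A = π − ∠B − ∠C = 0.522 rad.

0.5216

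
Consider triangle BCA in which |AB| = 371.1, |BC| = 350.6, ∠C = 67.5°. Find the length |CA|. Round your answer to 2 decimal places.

Law of sines: sin A = |BC|·sin C/|AB| ≈ 0.87284.
Since |AB| ≥ |BC|, only the acute value applies: ∠A ≈ 60.79°.
Then ∠B = 180° − ∠C − ∠A ≈ 51.71°.
Law of sines gives |CA| = |AB|·sin B/sin C ≈ 315.27.

315.27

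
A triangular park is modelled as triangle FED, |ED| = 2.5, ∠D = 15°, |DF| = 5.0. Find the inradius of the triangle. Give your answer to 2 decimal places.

r ≈ 0.32

By the law of cosines, |FE|² = |ED|² + |DF|² − 2·|ED|·|DF|·cos D = 7.1019, so |FE| ≈ 2.6649.
Area = ½·|ED|·|DF|·sin D ≈ 1.6176.
Semiperimeter s = (2.5+5+2.6649)/2 = 5.0825.
Inradius = area/s = 1.6176/5.0825 ≈ 0.31827.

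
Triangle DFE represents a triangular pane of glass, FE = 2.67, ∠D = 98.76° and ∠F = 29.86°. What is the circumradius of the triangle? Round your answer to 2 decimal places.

R ≈ 1.35

The third angle is ∠E = 180° − ∠D − ∠F = 51.38°.
Law of sines: ED = FE·sin F/sin D ≈ 1.345.
Law of sines: DF = FE·sin E/sin D ≈ 2.1107.
Circumradius = FE/(2 sin D) ≈ 1.3508.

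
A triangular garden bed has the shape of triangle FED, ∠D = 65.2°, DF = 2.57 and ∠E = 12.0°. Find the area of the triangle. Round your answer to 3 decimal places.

area ≈ 14.061

The third angle is ∠F = 180° − ∠E − ∠D = 102.80°.
Law of sines: ED = DF·sin F/sin E ≈ 12.054.
Law of sines: FE = DF·sin D/sin E ≈ 11.221.
Area = ½·DF·ED·sin D ≈ 14.061.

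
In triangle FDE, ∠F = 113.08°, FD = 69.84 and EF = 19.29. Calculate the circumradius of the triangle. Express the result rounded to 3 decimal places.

By the law of cosines, DE² = EF² + FD² − 2·EF·FD·cos F = 6306, so DE ≈ 79.41.
Area = ½·EF·FD·sin F ≈ 619.69.
Circumradius = DE/(2 sin F) ≈ 43.16.

R ≈ 43.160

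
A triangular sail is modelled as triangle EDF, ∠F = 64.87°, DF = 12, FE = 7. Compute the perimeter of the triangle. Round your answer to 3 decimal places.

perimeter ≈ 30.030

By the law of cosines, ED² = DF² + FE² − 2·DF·FE·cos F = 121.65, so ED ≈ 11.03.
Semiperimeter s = (12+7+11.03)/2 = 15.015.
Perimeter = 12 + 7 + 11.03 = 30.03.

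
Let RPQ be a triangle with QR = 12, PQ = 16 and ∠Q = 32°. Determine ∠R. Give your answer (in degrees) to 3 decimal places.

∠R ≈ 100.483°

By the law of cosines, RP² = PQ² + QR² − 2·PQ·QR·cos Q = 74.35, so RP ≈ 8.6226.
Law of cosines again: cos R = (QR² + RP² − PQ²)/(2·QR·RP) ≈ -0.18194, so ∠R ≈ 100.48°.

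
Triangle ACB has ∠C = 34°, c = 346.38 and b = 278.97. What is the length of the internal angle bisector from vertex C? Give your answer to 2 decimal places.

t_C ≈ 351.93

Law of sines: sin B = b·sin C/c ≈ 0.45037.
Since c ≥ b, only the acute value applies: ∠B ≈ 26.77°.
Then ∠A = 180° − ∠C − ∠B ≈ 119.23°.
Law of sines gives a = c·sin A/sin C ≈ 540.54.
The bisector from C has length 2·b·a·cos(∠C/2)/(b+a) ≈ 351.93.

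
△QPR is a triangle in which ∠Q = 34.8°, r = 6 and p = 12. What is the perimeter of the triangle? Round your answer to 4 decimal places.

perimeter ≈ 25.8584

By the law of cosines, q² = p² + r² − 2·p·r·cos Q = 61.755, so q ≈ 7.8584.
Semiperimeter s = (7.8584+12+6)/2 = 12.929.
Perimeter = 7.8584 + 12 + 6 = 25.858.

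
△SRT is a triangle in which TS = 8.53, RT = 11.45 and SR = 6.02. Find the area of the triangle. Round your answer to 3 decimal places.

Semiperimeter s = (11.45 + 8.53 + 6.02)/2 = 13.
Heron's formula: area = √(13·1.55·4.47·6.98) ≈ 25.074.

25.074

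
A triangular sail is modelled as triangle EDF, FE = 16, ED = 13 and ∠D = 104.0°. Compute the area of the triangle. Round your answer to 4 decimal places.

Law of sines: sin F = ED·sin D/FE ≈ 0.78837.
Since FE ≥ ED, only the acute value applies: ∠F ≈ 52.03°.
Then ∠E = 180° − ∠D − ∠F ≈ 23.97°.
Law of sines gives DF = FE·sin E/sin D ≈ 6.6983.
Area = ½·FE·ED·sin E ≈ 42.246.

area ≈ 42.2459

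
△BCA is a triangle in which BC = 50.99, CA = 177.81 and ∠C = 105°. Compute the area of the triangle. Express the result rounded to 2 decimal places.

Area = ½·BC·CA·sin C ≈ 4378.8.

4378.80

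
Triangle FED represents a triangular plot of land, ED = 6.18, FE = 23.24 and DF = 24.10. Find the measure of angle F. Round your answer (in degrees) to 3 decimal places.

By the law of cosines, cos F = (DF² + FE² − ED²) / (2·DF·FE) ≈ 0.96657, so ∠F ≈ 14.86°.

14.858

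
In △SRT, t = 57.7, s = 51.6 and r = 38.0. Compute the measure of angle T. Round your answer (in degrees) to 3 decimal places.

By the law of cosines, cos T = (s² + r² − t²) / (2·s·r) ≈ 0.19820, so ∠T ≈ 78.57°.

78.568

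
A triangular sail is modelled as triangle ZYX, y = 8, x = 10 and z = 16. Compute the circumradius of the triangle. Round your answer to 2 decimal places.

By the law of cosines, cos Z = (y² + x² − z²) / (2·y·x) ≈ -0.57500, so ∠Z ≈ 125.10°.
Circumradius = z/(2 sin Z) ≈ 9.7781.

9.78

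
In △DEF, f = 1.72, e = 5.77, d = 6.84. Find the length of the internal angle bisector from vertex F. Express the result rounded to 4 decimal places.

By the law of cosines, cos F = (d² + e² − f²) / (2·d·e) ≈ 0.97702, so ∠F ≈ 12.31°.
The bisector from F has length 2·d·e·cos(∠F/2)/(d+e) ≈ 6.2235.

t_F ≈ 6.2235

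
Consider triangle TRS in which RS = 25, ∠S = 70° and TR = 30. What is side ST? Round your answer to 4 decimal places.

27.2082

Law of sines: sin T = RS·sin S/TR ≈ 0.78308.
Since TR ≥ RS, only the acute value applies: ∠T ≈ 51.54°.
Then ∠R = 180° − ∠S − ∠T ≈ 58.46°.
Law of sines gives ST = TR·sin R/sin S ≈ 27.208.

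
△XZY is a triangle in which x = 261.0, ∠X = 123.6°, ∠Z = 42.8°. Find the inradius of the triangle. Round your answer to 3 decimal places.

23.862

The third angle is ∠Y = 180° − ∠X − ∠Z = 13.60°.
Law of sines: z = x·sin Z/sin X ≈ 212.91.
Law of sines: y = x·sin Y/sin X ≈ 73.683.
Area = ½·x·z·sin Y ≈ 6533.3.
Semiperimeter s = (261+212.91+73.683)/2 = 273.79.
Inradius = area/s = 6533.3/273.79 ≈ 23.862.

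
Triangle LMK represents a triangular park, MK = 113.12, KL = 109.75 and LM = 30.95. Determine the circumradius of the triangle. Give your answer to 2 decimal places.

By the law of cosines, cos L = (KL² + LM² − MK²) / (2·KL·LM) ≈ 0.03045, so ∠L ≈ 1.540 rad.
Circumradius = MK/(2 sin L) ≈ 56.586.

56.59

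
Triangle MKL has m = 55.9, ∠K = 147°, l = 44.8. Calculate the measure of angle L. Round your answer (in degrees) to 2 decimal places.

14.63

By the law of cosines, k² = l² + m² − 2·l·m·cos K = 9332.4, so k ≈ 96.605.
Law of cosines again: cos L = (m² + k² − l²)/(2·m·k) ≈ 0.96758, so ∠L ≈ 14.63°.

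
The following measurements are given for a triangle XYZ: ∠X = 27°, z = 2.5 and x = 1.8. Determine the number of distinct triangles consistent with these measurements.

z·sin X = 2.5·sin(27°) ≈ 1.135.
Since z sin X < x < z (1.135 < 1.8 < 2.5), two triangles exist.

2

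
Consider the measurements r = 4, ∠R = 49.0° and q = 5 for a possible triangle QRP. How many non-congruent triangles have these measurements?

2

q·sin R = 5·sin(49.0°) ≈ 3.774.
Since q sin R < r < q (3.774 < 4 < 5), two triangles exist.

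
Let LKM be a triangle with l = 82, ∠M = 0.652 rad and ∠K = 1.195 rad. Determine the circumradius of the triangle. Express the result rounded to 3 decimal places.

42.615

The third angle is ∠L = π − ∠K − ∠M = 1.295 rad.
Law of sines: k = l·sin K/sin L ≈ 79.283.
Law of sines: m = l·sin M/sin L ≈ 51.716.
Circumradius = l/(2 sin L) ≈ 42.615.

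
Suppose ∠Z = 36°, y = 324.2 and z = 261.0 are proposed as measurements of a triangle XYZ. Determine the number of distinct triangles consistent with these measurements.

y·sin Z = 324.2·sin(36°) ≈ 190.6.
Since y sin Z < z < y (190.6 < 261.0 < 324.2), two triangles exist.

2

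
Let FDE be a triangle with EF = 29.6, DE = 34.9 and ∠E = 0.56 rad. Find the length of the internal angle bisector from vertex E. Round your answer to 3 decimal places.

By the law of cosines, FD² = DE² + EF² − 2·DE·EF·cos E = 343.67, so FD ≈ 18.538.
The bisector from E has length 2·DE·EF·cos(∠E/2)/(DE+EF) ≈ 30.785.

30.785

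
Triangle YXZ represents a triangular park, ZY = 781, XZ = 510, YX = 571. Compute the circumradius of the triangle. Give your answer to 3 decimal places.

By the law of cosines, cos Y = (ZY² + YX² − XZ²) / (2·ZY·YX) ≈ 0.75782, so ∠Y ≈ 40.73°.
Circumradius = XZ/(2 sin Y) ≈ 390.83.

390.827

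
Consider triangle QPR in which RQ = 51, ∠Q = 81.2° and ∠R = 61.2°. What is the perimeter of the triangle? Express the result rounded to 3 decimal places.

The third angle is ∠P = 180° − ∠R − ∠Q = 37.60°.
Law of sines: PR = RQ·sin Q/sin P ≈ 82.603.
Law of sines: QP = RQ·sin R/sin P ≈ 73.248.
Semiperimeter s = (82.603+51+73.248)/2 = 103.43.
Perimeter = 82.603 + 51 + 73.248 = 206.85.

perimeter ≈ 206.850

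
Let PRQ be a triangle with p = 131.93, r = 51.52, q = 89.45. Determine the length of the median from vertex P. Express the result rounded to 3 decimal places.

Median from P: ½√(2·r² + 2·q² − p²) ≈ 31.248.

31.248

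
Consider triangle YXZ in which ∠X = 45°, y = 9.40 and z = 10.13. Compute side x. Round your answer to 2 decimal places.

By the law of cosines, x² = z² + y² − 2·z·y·cos X = 56.313, so x ≈ 7.5042.

7.50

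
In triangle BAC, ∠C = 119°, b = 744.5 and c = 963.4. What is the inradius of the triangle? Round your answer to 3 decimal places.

110.506

Law of sines: sin B = b·sin C/c ≈ 0.67589.
Since c ≥ b, only the acute value applies: ∠B ≈ 42.52°.
Then ∠A = 180° − ∠C − ∠B ≈ 18.48°.
Law of sines gives a = c·sin A/sin C ≈ 349.09.
Area = ½·c·b·sin A ≈ 1.1365e+05.
Semiperimeter s = (744.5+349.09+963.4)/2 = 1028.5.
Inradius = area/s = 1.1365e+05/1028.5 ≈ 110.51.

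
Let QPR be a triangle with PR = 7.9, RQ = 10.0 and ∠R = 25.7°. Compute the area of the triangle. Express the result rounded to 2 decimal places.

area ≈ 17.13

Area = ½·PR·RQ·sin R ≈ 17.13.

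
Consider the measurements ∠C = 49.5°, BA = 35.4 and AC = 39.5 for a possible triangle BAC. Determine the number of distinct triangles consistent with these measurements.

2

AC·sin C = 39.5·sin(49.5°) ≈ 30.04.
Since AC sin C < BA < AC (30.04 < 35.4 < 39.5), two triangles exist.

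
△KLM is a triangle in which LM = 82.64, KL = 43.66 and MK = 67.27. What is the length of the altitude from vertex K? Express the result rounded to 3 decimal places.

Semiperimeter s = (82.64 + 67.27 + 43.66)/2 = 96.785.
Heron's formula: area = √(96.785·14.145·29.515·53.125) ≈ 1465.1.
The altitude from K has length 2·area/LM ≈ 35.458.

h_K ≈ 35.458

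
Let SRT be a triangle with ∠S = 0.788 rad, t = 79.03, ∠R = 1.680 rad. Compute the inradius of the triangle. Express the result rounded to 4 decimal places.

23.9361

The third angle is ∠T = π − ∠S − ∠R = 0.674 rad.
Law of sines: s = t·sin S/sin T ≈ 89.817.
Law of sines: r = t·sin R/sin T ≈ 125.94.
Area = ½·t·s·sin R ≈ 3528.
Semiperimeter p = (89.817+125.94+79.03)/2 = 147.39.
Inradius = area/p = 3528/147.39 ≈ 23.936.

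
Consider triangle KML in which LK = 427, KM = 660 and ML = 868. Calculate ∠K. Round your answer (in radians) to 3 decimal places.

By the law of cosines, cos K = (LK² + KM² − ML²) / (2·LK·KM) ≈ -0.24039, so ∠K ≈ 1.814 rad.

1.814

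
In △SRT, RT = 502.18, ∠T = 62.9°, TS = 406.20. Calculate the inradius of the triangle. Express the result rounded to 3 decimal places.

By the law of cosines, SR² = RT² + TS² − 2·RT·TS·cos T = 2.3133e+05, so SR ≈ 480.97.
Area = ½·RT·TS·sin T ≈ 90795.
Semiperimeter s = (502.18+406.2+480.97)/2 = 694.68.
Inradius = area/s = 90795/694.68 ≈ 130.7.

r ≈ 130.702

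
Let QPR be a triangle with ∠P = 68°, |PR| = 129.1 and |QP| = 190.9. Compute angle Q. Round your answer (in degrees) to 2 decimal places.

∠Q ≈ 40.02°

By the law of cosines, |RQ|² = |QP|² + |PR|² − 2·|QP|·|PR|·cos P = 34645, so |RQ| ≈ 186.13.
Law of cosines again: cos Q = (|RQ|² + |QP|² − |PR|²)/(2·|RQ|·|QP|) ≈ 0.76579, so ∠Q ≈ 40.02°.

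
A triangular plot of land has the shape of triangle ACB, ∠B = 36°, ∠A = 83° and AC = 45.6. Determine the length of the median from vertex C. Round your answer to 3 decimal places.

The third angle is ∠C = 180° − ∠B − ∠A = 61.00°.
Law of sines: CB = AC·sin A/sin B ≈ 77.001.
Law of sines: BA = AC·sin C/sin B ≈ 67.852.
Median from C: ½√(2·AC² + 2·CB² − BA²) ≈ 53.416.

m_C ≈ 53.416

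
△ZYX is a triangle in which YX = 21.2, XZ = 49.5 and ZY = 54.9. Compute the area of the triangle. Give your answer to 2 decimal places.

area ≈ 523.92

Semiperimeter s = (21.2 + 49.5 + 54.9)/2 = 62.8.
Heron's formula: area = √(62.8·41.6·13.3·7.9) ≈ 523.92.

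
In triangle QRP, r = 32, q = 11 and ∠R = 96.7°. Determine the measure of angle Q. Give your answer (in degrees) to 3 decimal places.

∠Q ≈ 19.962°

Law of sines: sin Q = q·sin R/r ≈ 0.34140.
Since r ≥ q, only the acute value applies: ∠Q ≈ 19.96°.
Then ∠P = 180° − ∠R − ∠Q ≈ 63.34°.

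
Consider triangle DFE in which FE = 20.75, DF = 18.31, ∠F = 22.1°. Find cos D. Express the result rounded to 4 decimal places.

By the law of cosines, ED² = DF² + FE² − 2·DF·FE·cos F = 61.782, so ED ≈ 7.8601.
Law of cosines again: cos D = (ED² + DF² − FE²)/(2·ED·DF) ≈ -0.11647, so ∠D ≈ 96.69°.

-0.1165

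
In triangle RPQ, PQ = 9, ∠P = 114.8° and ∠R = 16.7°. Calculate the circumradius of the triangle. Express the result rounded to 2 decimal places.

The third angle is ∠Q = 180° − ∠R − ∠P = 48.50°.
Law of sines: QR = PQ·sin P/sin R ≈ 28.431.
Law of sines: RP = PQ·sin Q/sin R ≈ 23.457.
Circumradius = PQ/(2 sin R) ≈ 15.66.

15.66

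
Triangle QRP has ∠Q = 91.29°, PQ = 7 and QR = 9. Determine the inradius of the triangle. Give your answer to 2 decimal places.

By the law of cosines, RP² = PQ² + QR² − 2·PQ·QR·cos Q = 132.84, so RP ≈ 11.525.
Area = ½·PQ·QR·sin Q ≈ 31.492.
Semiperimeter s = (11.525+7+9)/2 = 13.763.
Inradius = area/s = 31.492/13.763 ≈ 2.2882.

2.29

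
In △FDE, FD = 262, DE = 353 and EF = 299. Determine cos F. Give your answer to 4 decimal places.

By the law of cosines, cos F = (EF² + FD² − DE²) / (2·EF·FD) ≈ 0.21341, so ∠F ≈ 77.68°.

0.2134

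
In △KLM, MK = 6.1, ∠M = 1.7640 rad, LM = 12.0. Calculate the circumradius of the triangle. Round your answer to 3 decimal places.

By the law of cosines, KL² = LM² + MK² − 2·LM·MK·cos M = 209.32, so KL ≈ 14.468.
Area = ½·LM·MK·sin M ≈ 35.919.
Circumradius = KL/(2 sin M) ≈ 7.3711.

R ≈ 7.371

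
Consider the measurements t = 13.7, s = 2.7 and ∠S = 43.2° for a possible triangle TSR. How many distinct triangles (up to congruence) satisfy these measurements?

0

t·sin S = 13.7·sin(43.2°) ≈ 9.378.
Since s = 2.7 < 9.378 = t sin S, no triangle exists.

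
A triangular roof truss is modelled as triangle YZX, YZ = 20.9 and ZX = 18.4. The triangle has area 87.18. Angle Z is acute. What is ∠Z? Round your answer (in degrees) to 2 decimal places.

From area = ½·YZ·ZX·sin Z, we get sin Z = 2·area/(YZ·ZX) ≈ 0.45340.
Taking the acute solution, ∠Z ≈ 26.96°.

26.96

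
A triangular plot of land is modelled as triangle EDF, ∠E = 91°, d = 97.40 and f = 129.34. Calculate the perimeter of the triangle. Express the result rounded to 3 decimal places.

By the law of cosines, e² = d² + f² − 2·d·f·cos E = 26655, so e ≈ 163.26.
Semiperimeter s = (163.26+97.4+129.34)/2 = 195.
Perimeter = 163.26 + 97.4 + 129.34 = 390.

perimeter ≈ 390.005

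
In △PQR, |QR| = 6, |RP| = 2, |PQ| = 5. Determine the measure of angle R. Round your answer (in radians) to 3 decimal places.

By the law of cosines, cos R = (|QR|² + |RP|² − |PQ|²) / (2·|QR|·|RP|) ≈ 0.62500, so ∠R ≈ 0.896 rad.

∠R ≈ 0.896 rad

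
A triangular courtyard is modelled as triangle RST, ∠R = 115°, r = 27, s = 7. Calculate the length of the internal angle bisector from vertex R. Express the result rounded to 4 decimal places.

Law of sines: sin S = s·sin R/r ≈ 0.23497.
Since r ≥ s, only the acute value applies: ∠S ≈ 13.59°.
Then ∠T = 180° − ∠R − ∠S ≈ 51.41°.
Law of sines gives t = r·sin T/sin R ≈ 23.286.
The bisector from R has length 2·s·t·cos(∠R/2)/(s+t) ≈ 5.7836.

5.7836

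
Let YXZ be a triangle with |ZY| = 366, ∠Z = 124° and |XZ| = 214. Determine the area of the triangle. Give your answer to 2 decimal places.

area ≈ 32466.77

Area = ½·|XZ|·|ZY|·sin Z ≈ 32467.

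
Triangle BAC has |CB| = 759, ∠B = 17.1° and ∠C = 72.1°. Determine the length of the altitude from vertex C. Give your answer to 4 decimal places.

h_C ≈ 223.1766

The third angle is ∠A = 180° − ∠C − ∠B = 90.80°.
Law of sines: |AC| = |CB|·sin B/sin A ≈ 223.2.
Law of sines: |BA| = |CB|·sin C/sin A ≈ 722.33.
Area = ½·|CB|·|AC|·sin C ≈ 80604.
The altitude from C has length 2·area/|BA| ≈ 223.18.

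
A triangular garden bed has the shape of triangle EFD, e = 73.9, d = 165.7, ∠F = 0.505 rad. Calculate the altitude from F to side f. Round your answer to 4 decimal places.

h_F ≈ 55.2825

By the law of cosines, f² = d² + e² − 2·d·e·cos F = 11484, so f ≈ 107.16.
Area = ½·d·e·sin F ≈ 2962.2.
The altitude from F has length 2·area/f ≈ 55.283.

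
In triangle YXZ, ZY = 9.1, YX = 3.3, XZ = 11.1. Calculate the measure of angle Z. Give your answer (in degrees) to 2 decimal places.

15.01

By the law of cosines, cos Z = (XZ² + ZY² − YX²) / (2·XZ·ZY) ≈ 0.96589, so ∠Z ≈ 15.01°.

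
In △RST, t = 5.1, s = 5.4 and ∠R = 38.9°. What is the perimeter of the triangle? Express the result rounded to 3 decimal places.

By the law of cosines, r² = s² + t² − 2·s·t·cos R = 12.304, so r ≈ 3.5078.
Semiperimeter p = (3.5078+5.4+5.1)/2 = 7.0039.
Perimeter = 3.5078 + 5.4 + 5.1 = 14.008.

perimeter ≈ 14.008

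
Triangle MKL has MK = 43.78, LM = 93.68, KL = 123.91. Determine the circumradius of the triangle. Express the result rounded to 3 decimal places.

R ≈ 75.292

By the law of cosines, cos M = (LM² + MK² − KL²) / (2·LM·MK) ≈ -0.56824, so ∠M ≈ 124.63°.
Circumradius = KL/(2 sin M) ≈ 75.292.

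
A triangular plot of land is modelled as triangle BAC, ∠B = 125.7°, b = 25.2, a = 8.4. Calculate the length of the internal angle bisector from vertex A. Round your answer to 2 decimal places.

Law of sines: sin A = a·sin B/b ≈ 0.27069.
Since b ≥ a, only the acute value applies: ∠A ≈ 15.71°.
Then ∠C = 180° − ∠B − ∠A ≈ 38.59°.
Law of sines gives c = b·sin C/sin B ≈ 19.357.
The bisector from A has length 2·c·b·cos(∠A/2)/(c+b) ≈ 21.69.

t_A ≈ 21.69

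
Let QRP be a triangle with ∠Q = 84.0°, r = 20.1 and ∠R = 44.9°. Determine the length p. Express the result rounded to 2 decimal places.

The third angle is ∠P = 180° − ∠Q − ∠R = 51.10°.
Law of sines: p = r·sin P/sin R ≈ 22.161.

22.16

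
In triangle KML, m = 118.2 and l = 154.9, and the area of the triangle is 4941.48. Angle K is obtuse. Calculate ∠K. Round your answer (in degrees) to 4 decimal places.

From area = ½·m·l·sin K, we get sin K = 2·area/(m·l) ≈ 0.53978.
Taking the obtuse solution, ∠K ≈ 147.33°.

∠K ≈ 147.3312°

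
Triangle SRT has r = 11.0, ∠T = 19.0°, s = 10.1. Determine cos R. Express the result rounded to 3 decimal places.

By the law of cosines, t² = s² + r² − 2·s·r·cos T = 12.916, so t ≈ 3.5939.
Law of cosines again: cos R = (t² + s² − r²)/(2·t·s) ≈ -0.08367, so ∠R ≈ 94.80°.

cos R ≈ -0.084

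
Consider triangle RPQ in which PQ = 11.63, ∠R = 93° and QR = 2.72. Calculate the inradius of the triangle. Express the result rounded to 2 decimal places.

r ≈ 1.19

Law of sines: sin P = QR·sin R/PQ ≈ 0.23356.
Since PQ ≥ QR, only the acute value applies: ∠P ≈ 13.51°.
Then ∠Q = 180° − ∠R − ∠P ≈ 73.49°.
Law of sines gives RP = PQ·sin Q/sin R ≈ 11.166.
Area = ½·PQ·QR·sin Q ≈ 15.165.
Semiperimeter s = (11.63+2.72+11.166)/2 = 12.758.
Inradius = area/s = 15.165/12.758 ≈ 1.1887.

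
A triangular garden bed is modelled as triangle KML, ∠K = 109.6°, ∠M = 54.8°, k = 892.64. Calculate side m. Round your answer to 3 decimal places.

The third angle is ∠L = 180° − ∠K − ∠M = 15.60°.
Law of sines: m = k·sin M/sin K ≈ 774.28.

774.280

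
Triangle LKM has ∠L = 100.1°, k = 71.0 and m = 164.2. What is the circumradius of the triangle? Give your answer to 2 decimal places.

By the law of cosines, l² = k² + m² − 2·k·m·cos L = 36092, so l ≈ 189.98.
Area = ½·k·m·sin L ≈ 5738.8.
Circumradius = l/(2 sin L) ≈ 96.484.

R ≈ 96.48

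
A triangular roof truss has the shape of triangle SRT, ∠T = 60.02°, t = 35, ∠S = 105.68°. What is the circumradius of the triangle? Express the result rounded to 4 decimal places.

20.2032

The third angle is ∠R = 180° − ∠T − ∠S = 14.30°.
Law of sines: s = t·sin S/sin T ≈ 38.903.
Law of sines: r = t·sin R/sin T ≈ 9.9803.
Circumradius = t/(2 sin T) ≈ 20.203.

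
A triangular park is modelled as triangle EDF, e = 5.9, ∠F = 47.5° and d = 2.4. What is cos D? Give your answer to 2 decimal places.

0.92

By the law of cosines, f² = e² + d² − 2·e·d·cos F = 21.437, so f ≈ 4.63.
Law of cosines again: cos D = (f² + e² − d²)/(2·f·e) ≈ 0.92409, so ∠D ≈ 22.47°.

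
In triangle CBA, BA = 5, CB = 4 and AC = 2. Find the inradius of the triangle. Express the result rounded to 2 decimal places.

Semiperimeter s = (5 + 2 + 4)/2 = 5.5.
Heron's formula: area = √(5.5·0.5·3.5·1.5) ≈ 3.7997.
Inradius = area/s = 3.7997/5.5 ≈ 0.69085.

0.69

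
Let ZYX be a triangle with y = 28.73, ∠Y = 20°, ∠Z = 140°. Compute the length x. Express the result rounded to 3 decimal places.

28.730

The third angle is ∠X = 180° − ∠Z − ∠Y = 20.00°.
Law of sines: x = y·sin X/sin Y ≈ 28.73.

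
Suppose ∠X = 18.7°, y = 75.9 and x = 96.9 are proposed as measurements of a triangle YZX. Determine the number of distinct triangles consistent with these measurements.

y·sin X = 75.9·sin(18.7°) ≈ 24.33.
Since x ≥ y, exactly one triangle exists.

1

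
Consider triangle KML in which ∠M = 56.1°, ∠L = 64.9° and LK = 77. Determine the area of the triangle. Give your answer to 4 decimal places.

area ≈ 2772.3878

The third angle is ∠K = 180° − ∠M − ∠L = 59.00°.
Law of sines: ML = LK·sin K/sin M ≈ 79.519.
Law of sines: KM = LK·sin L/sin M ≈ 84.009.
Area = ½·LK·ML·sin L ≈ 2772.4.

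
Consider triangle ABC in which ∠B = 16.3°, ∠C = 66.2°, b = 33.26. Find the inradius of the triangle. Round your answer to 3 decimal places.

The third angle is ∠A = 180° − ∠B − ∠C = 97.50°.
Law of sines: a = b·sin A/sin B ≈ 117.49.
Law of sines: c = b·sin C/sin B ≈ 108.43.
Area = ½·b·a·sin C ≈ 1787.7.
Semiperimeter s = (117.49+33.26+108.43)/2 = 129.59.
Inradius = area/s = 1787.7/129.59 ≈ 13.795.

13.795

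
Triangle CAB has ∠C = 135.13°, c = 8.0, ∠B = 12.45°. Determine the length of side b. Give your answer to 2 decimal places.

2.44

The third angle is ∠A = 180° − ∠B − ∠C = 32.42°.
Law of sines: b = c·sin B/sin C ≈ 2.4446.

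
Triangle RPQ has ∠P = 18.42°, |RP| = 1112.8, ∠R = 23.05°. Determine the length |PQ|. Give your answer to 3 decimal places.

The third angle is ∠Q = 180° − ∠R − ∠P = 138.53°.
Law of sines: |PQ| = |RP|·sin R/sin Q ≈ 657.93.

657.930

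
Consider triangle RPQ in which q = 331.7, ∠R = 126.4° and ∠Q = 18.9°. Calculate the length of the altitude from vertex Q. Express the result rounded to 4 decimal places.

The third angle is ∠P = 180° − ∠Q − ∠R = 34.70°.
Law of sines: r = q·sin R/sin Q ≈ 824.23.
Law of sines: p = q·sin P/sin Q ≈ 582.96.
Area = ½·q·r·sin P ≈ 77820.
The altitude from Q has length 2·area/q ≈ 469.22.

469.2187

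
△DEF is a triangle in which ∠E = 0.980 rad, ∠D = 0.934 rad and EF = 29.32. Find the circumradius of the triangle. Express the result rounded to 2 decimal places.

The third angle is ∠F = π − ∠D − ∠E = 1.228 rad.
Law of sines: FD = EF·sin E/sin D ≈ 30.286.
Law of sines: DE = EF·sin F/sin D ≈ 34.341.
Circumradius = EF/(2 sin D) ≈ 18.234.

R ≈ 18.23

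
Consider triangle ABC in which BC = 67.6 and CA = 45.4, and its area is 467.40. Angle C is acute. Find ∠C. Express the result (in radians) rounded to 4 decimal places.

∠C ≈ 0.3095 rad

From area = ½·BC·CA·sin C, we get sin C = 2·area/(BC·CA) ≈ 0.30459.
Taking the acute solution, ∠C ≈ 0.3095 rad.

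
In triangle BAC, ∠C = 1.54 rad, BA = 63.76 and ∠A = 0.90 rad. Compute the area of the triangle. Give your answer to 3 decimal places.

The third angle is ∠B = π − ∠A − ∠C = 0.702 rad.
Law of sines: AC = BA·sin B/sin C ≈ 41.172.
Law of sines: CB = BA·sin A/sin C ≈ 49.969.
Area = ½·BA·AC·sin A ≈ 1028.2.

area ≈ 1028.178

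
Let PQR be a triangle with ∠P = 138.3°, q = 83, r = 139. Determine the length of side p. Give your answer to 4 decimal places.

208.4177

By the law of cosines, p² = q² + r² − 2·q·r·cos P = 43438, so p ≈ 208.42.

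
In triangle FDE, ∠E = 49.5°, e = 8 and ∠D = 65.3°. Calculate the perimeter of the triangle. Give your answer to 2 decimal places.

perimeter ≈ 27.11

The third angle is ∠F = 180° − ∠D − ∠E = 65.20°.
Law of sines: f = e·sin F/sin E ≈ 9.5505.
Law of sines: d = e·sin D/sin E ≈ 9.5581.
Semiperimeter s = (9.5505+9.5581+8)/2 = 13.554.
Perimeter = 9.5505 + 9.5581 + 8 = 27.109.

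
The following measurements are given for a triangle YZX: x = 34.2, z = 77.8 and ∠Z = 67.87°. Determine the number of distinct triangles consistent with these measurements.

1

x·sin Z = 34.2·sin(67.87°) ≈ 31.68.
Since z ≥ x, exactly one triangle exists.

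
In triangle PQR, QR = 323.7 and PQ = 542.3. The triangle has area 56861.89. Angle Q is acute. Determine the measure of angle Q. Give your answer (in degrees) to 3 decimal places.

∠Q ≈ 40.379°

From area = ½·PQ·QR·sin Q, we get sin Q = 2·area/(PQ·QR) ≈ 0.64784.
Taking the acute solution, ∠Q ≈ 40.38°.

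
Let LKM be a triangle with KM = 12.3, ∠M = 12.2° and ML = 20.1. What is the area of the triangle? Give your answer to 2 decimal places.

Area = ½·KM·ML·sin M ≈ 26.123.

area ≈ 26.12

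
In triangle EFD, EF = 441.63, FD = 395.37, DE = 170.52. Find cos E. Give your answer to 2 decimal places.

0.45

By the law of cosines, cos E = (DE² + EF² − FD²) / (2·DE·EF) ≈ 0.45014, so ∠E ≈ 63.25°.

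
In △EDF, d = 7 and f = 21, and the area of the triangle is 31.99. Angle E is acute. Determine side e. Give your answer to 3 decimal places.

15.010

From area = ½·d·f·sin E, we get sin E = 2·area/(d·f) ≈ 0.43524.
Taking the acute solution, ∠E ≈ 25.80°.
Law of cosines then gives e ≈ 15.01.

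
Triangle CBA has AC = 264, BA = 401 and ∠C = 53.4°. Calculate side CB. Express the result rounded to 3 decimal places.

497.816

Law of sines: sin B = AC·sin C/BA ≈ 0.52854.
Since BA ≥ AC, only the acute value applies: ∠B ≈ 31.91°.
Then ∠A = 180° − ∠C − ∠B ≈ 94.69°.
Law of sines gives CB = BA·sin A/sin C ≈ 497.82.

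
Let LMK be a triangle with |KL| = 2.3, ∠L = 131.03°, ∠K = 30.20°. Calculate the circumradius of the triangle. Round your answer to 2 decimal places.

The third angle is ∠M = 180° − ∠K − ∠L = 18.77°.
Law of sines: |MK| = |KL|·sin L/sin M ≈ 5.3922.
Law of sines: |LM| = |KL|·sin K/sin M ≈ 3.5956.
Circumradius = |KL|/(2 sin M) ≈ 3.574.

R ≈ 3.57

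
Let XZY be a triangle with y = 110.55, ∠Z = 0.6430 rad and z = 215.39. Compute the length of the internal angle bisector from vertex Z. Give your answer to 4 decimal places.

Law of sines: sin Y = y·sin Z/z ≈ 0.30775.
Since z ≥ y, only the acute value applies: ∠Y ≈ 0.3128 rad.
Then ∠X = π − ∠Z − ∠Y ≈ 2.1858 rad.
Law of sines gives x = z·sin X/sin Z ≈ 293.41.
The bisector from Z has length 2·y·x·cos(∠Z/2)/(y+x) ≈ 152.36.

t_Z ≈ 152.3641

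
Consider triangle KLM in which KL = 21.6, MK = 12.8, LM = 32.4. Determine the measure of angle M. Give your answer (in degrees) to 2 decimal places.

By the law of cosines, cos M = (LM² + MK² − KL²) / (2·LM·MK) ≈ 0.90066, so ∠M ≈ 25.76°.

∠M ≈ 25.76°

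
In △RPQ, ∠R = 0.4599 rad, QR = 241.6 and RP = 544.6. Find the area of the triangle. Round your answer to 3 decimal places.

area ≈ 29200.421

Area = ½·QR·RP·sin R ≈ 29200.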